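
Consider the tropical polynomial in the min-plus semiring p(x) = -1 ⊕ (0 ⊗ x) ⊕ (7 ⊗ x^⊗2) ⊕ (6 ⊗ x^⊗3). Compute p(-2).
p(-2) = -2

A tropical monomial a ⊗ x^⊗i evaluates to a + i · x. Evaluating each term at x = -2:
  Term 0 contributes -1 + 0 · -2 = -1
  Term 1 contributes 0 + 1 · -2 = -2
  Term 2 contributes 7 + 2 · -2 = 3
  Term 3 contributes 6 + 3 · -2 = 0
p(-2) = ⊕ of these = min[-1, -2, 3, 0] = -2.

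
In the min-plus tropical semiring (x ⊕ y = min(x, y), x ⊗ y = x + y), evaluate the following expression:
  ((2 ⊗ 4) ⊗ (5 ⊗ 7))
((2 ⊗ 4) ⊗ (5 ⊗ 7)) = 18

Expand innermost to outermost. Recall ⊕ takes the minimum of its arguments and ⊗ takes their sum. Working out the expression ((2 ⊗ 4) ⊗ (5 ⊗ 7)) gives 18.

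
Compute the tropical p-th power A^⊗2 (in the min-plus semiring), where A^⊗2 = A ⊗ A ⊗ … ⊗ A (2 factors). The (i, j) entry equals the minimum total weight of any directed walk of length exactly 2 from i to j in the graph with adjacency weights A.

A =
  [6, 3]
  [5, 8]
A^⊗2 =
  [8, 9]
  [11, 8]

Each entry (A^⊗2)_ij equals the minimum over all length-2 walks i = v_0 → v_1 → … → v_2 = j of Σ_t A[v_t][v_{t+1}]. For example, for (i, j) = (0, 1) we minimise over 2 possible intermediate vertex sequences; the minimum is 9, attained along the walk 0 → 0 → 1.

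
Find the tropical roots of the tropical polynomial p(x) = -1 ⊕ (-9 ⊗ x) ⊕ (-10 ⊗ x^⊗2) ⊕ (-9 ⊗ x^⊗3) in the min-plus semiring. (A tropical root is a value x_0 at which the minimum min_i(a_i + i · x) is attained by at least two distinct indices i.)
Roots: {-1, 1, 8}

Each tropical root is a break point of the lower envelope of the lines y = a_i + i · x (there are 4 lines, with slopes 0, 1, ..., 3). Only the lines that attain the minimum somewhere contribute to roots; other lines are dominated. Here the surviving (envelope) indices are i = 3, i = 2, i = 1, i = 0.
Intersections between consecutive envelope lines give the roots: for adjacent envelope indices i < j the intersection is x = (a_i − a_j) / (j − i). Reading off the sorted break points: {-1, 1, 8}.
Verification: at each break x_0, at least two indices attain the minimum of min_i(a_i + i · x_0).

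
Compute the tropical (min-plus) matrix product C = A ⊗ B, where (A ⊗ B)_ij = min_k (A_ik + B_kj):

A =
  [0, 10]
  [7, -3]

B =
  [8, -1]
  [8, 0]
A ⊗ B =
  [8, -1]
  [5, -3]

Apply the min-plus product entry-by-entry:
  C[0][0] = min over k of (A[0][0] + B[0][0] = 0 + 8 = 8, A[0][1] + B[1][0] = 10 + 8 = 18) = 8 (attained at k = 0)
  C[0][1] = min over k of (A[0][0] + B[0][1] = 0 + -1 = -1, A[0][1] + B[1][1] = 10 + 0 = 10) = -1 (attained at k = 0)
  C[1][0] = min over k of (A[1][0] + B[0][0] = 7 + 8 = 15, A[1][1] + B[1][0] = -3 + 8 = 5) = 5 (attained at k = 1)
  C[1][1] = min over k of (A[1][0] + B[0][1] = 7 + -1 = 6, A[1][1] + B[1][1] = -3 + 0 = -3) = -3 (attained at k = 1)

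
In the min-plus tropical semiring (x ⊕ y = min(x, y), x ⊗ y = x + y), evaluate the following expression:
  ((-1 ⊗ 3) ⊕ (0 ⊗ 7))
((-1 ⊗ 3) ⊕ (0 ⊗ 7)) = 2

Expand innermost to outermost. Recall ⊕ takes the minimum of its arguments and ⊗ takes their sum. Working out the expression ((-1 ⊗ 3) ⊕ (0 ⊗ 7)) gives 2.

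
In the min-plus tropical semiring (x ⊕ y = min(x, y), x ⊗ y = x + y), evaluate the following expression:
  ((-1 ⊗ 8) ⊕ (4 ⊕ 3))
((-1 ⊗ 8) ⊕ (4 ⊕ 3)) = 3

Expand innermost to outermost. Recall ⊕ takes the minimum of its arguments and ⊗ takes their sum. Working out the expression ((-1 ⊗ 8) ⊕ (4 ⊕ 3)) gives 3.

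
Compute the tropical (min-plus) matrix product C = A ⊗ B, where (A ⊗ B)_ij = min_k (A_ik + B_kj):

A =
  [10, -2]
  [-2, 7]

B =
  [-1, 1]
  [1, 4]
A ⊗ B =
  [-1, 2]
  [-3, -1]

Apply the min-plus product entry-by-entry:
  C[0][0] = min over k of (A[0][0] + B[0][0] = 10 + -1 = 9, A[0][1] + B[1][0] = -2 + 1 = -1) = -1 (attained at k = 1)
  C[0][1] = min over k of (A[0][0] + B[0][1] = 10 + 1 = 11, A[0][1] + B[1][1] = -2 + 4 = 2) = 2 (attained at k = 1)
  C[1][0] = min over k of (A[1][0] + B[0][0] = -2 + -1 = -3, A[1][1] + B[1][0] = 7 + 1 = 8) = -3 (attained at k = 0)
  C[1][1] = min over k of (A[1][0] + B[0][1] = -2 + 1 = -1, A[1][1] + B[1][1] = 7 + 4 = 11) = -1 (attained at k = 0)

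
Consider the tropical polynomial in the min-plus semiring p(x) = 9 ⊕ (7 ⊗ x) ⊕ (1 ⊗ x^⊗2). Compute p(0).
p(0) = 1

A tropical monomial a ⊗ x^⊗i evaluates to a + i · x. Evaluating each term at x = 0:
  Term 0 contributes 9 + 0 · 0 = 9
  Term 1 contributes 7 + 1 · 0 = 7
  Term 2 contributes 1 + 2 · 0 = 1
p(0) = ⊕ of these = min[9, 7, 1] = 1.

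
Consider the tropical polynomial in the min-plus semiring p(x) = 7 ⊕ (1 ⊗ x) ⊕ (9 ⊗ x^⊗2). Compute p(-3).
p(-3) = -2

A tropical monomial a ⊗ x^⊗i evaluates to a + i · x. Evaluating each term at x = -3:
  Term 0 contributes 7 + 0 · -3 = 7
  Term 1 contributes 1 + 1 · -3 = -2
  Term 2 contributes 9 + 2 · -3 = 3
p(-3) = ⊕ of these = min[7, -2, 3] = -2.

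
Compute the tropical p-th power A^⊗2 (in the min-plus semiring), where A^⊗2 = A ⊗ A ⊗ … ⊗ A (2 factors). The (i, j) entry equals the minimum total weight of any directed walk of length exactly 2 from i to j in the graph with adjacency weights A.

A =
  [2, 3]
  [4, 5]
A^⊗2 =
  [4, 5]
  [6, 7]

Each entry (A^⊗2)_ij equals the minimum over all length-2 walks i = v_0 → v_1 → … → v_2 = j of Σ_t A[v_t][v_{t+1}]. For example, for (i, j) = (0, 1) we minimise over 2 possible intermediate vertex sequences; the minimum is 5, attained along the walk 0 → 0 → 1.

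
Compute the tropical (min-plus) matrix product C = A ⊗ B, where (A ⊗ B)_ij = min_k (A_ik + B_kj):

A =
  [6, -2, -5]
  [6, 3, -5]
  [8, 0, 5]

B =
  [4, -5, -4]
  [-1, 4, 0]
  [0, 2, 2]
A ⊗ B =
  [-5, -3, -3]
  [-5, -3, -3]
  [-1, 3, 0]

Apply the min-plus product entry-by-entry:
  C[0][0] = min over k of (A[0][0] + B[0][0] = 6 + 4 = 10, A[0][1] + B[1][0] = -2 + -1 = -3, A[0][2] + B[2][0] = -5 + 0 = -5) = -5 (attained at k = 2)
  C[0][1] = min over k of (A[0][0] + B[0][1] = 6 + -5 = 1, A[0][1] + B[1][1] = -2 + 4 = 2, A[0][2] + B[2][1] = -5 + 2 = -3) = -3 (attained at k = 2)
  C[0][2] = min over k of (A[0][0] + B[0][2] = 6 + -4 = 2, A[0][1] + B[1][2] = -2 + 0 = -2, A[0][2] + B[2][2] = -5 + 2 = -3) = -3 (attained at k = 2)
  C[1][0] = min over k of (A[1][0] + B[0][0] = 6 + 4 = 10, A[1][1] + B[1][0] = 3 + -1 = 2, A[1][2] + B[2][0] = -5 + 0 = -5) = -5 (attained at k = 2)
  C[1][1] = min over k of (A[1][0] + B[0][1] = 6 + -5 = 1, A[1][1] + B[1][1] = 3 + 4 = 7, A[1][2] + B[2][1] = -5 + 2 = -3) = -3 (attained at k = 2)
  C[1][2] = min over k of (A[1][0] + B[0][2] = 6 + -4 = 2, A[1][1] + B[1][2] = 3 + 0 = 3, A[1][2] + B[2][2] = -5 + 2 = -3) = -3 (attained at k = 2)
  C[2][0] = min over k of (A[2][0] + B[0][0] = 8 + 4 = 12, A[2][1] + B[1][0] = 0 + -1 = -1, A[2][2] + B[2][0] = 5 + 0 = 5) = -1 (attained at k = 1)
  C[2][1] = min over k of (A[2][0] + B[0][1] = 8 + -5 = 3, A[2][1] + B[1][1] = 0 + 4 = 4, A[2][2] + B[2][1] = 5 + 2 = 7) = 3 (attained at k = 0)
  C[2][2] = min over k of (A[2][0] + B[0][2] = 8 + -4 = 4, A[2][1] + B[1][2] = 0 + 0 = 0, A[2][2] + B[2][2] = 5 + 2 = 7) = 0 (attained at k = 1)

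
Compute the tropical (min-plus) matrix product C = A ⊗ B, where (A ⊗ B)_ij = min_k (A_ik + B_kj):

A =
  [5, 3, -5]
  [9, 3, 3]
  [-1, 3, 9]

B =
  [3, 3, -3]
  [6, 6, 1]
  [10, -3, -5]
A ⊗ B =
  [5, -8, -10]
  [9, 0, -2]
  [2, 2, -4]

Apply the min-plus product entry-by-entry:
  C[0][0] = min over k of (A[0][0] + B[0][0] = 5 + 3 = 8, A[0][1] + B[1][0] = 3 + 6 = 9, A[0][2] + B[2][0] = -5 + 10 = 5) = 5 (attained at k = 2)
  C[0][1] = min over k of (A[0][0] + B[0][1] = 5 + 3 = 8, A[0][1] + B[1][1] = 3 + 6 = 9, A[0][2] + B[2][1] = -5 + -3 = -8) = -8 (attained at k = 2)
  C[0][2] = min over k of (A[0][0] + B[0][2] = 5 + -3 = 2, A[0][1] + B[1][2] = 3 + 1 = 4, A[0][2] + B[2][2] = -5 + -5 = -10) = -10 (attained at k = 2)
  C[1][0] = min over k of (A[1][0] + B[0][0] = 9 + 3 = 12, A[1][1] + B[1][0] = 3 + 6 = 9, A[1][2] + B[2][0] = 3 + 10 = 13) = 9 (attained at k = 1)
  C[1][1] = min over k of (A[1][0] + B[0][1] = 9 + 3 = 12, A[1][1] + B[1][1] = 3 + 6 = 9, A[1][2] + B[2][1] = 3 + -3 = 0) = 0 (attained at k = 2)
  C[1][2] = min over k of (A[1][0] + B[0][2] = 9 + -3 = 6, A[1][1] + B[1][2] = 3 + 1 = 4, A[1][2] + B[2][2] = 3 + -5 = -2) = -2 (attained at k = 2)
  C[2][0] = min over k of (A[2][0] + B[0][0] = -1 + 3 = 2, A[2][1] + B[1][0] = 3 + 6 = 9, A[2][2] + B[2][0] = 9 + 10 = 19) = 2 (attained at k = 0)
  C[2][1] = min over k of (A[2][0] + B[0][1] = -1 + 3 = 2, A[2][1] + B[1][1] = 3 + 6 = 9, A[2][2] + B[2][1] = 9 + -3 = 6) = 2 (attained at k = 0)
  C[2][2] = min over k of (A[2][0] + B[0][2] = -1 + -3 = -4, A[2][1] + B[1][2] = 3 + 1 = 4, A[2][2] + B[2][2] = 9 + -5 = 4) = -4 (attained at k = 0)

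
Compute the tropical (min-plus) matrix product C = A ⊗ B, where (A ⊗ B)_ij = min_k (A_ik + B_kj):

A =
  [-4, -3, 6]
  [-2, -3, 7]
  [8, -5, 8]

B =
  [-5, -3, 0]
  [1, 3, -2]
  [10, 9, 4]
A ⊗ B =
  [-9, -7, -5]
  [-7, -5, -5]
  [-4, -2, -7]

Apply the min-plus product entry-by-entry:
  C[0][0] = min over k of (A[0][0] + B[0][0] = -4 + -5 = -9, A[0][1] + B[1][0] = -3 + 1 = -2, A[0][2] + B[2][0] = 6 + 10 = 16) = -9 (attained at k = 0)
  C[0][1] = min over k of (A[0][0] + B[0][1] = -4 + -3 = -7, A[0][1] + B[1][1] = -3 + 3 = 0, A[0][2] + B[2][1] = 6 + 9 = 15) = -7 (attained at k = 0)
  C[0][2] = min over k of (A[0][0] + B[0][2] = -4 + 0 = -4, A[0][1] + B[1][2] = -3 + -2 = -5, A[0][2] + B[2][2] = 6 + 4 = 10) = -5 (attained at k = 1)
  C[1][0] = min over k of (A[1][0] + B[0][0] = -2 + -5 = -7, A[1][1] + B[1][0] = -3 + 1 = -2, A[1][2] + B[2][0] = 7 + 10 = 17) = -7 (attained at k = 0)
  C[1][1] = min over k of (A[1][0] + B[0][1] = -2 + -3 = -5, A[1][1] + B[1][1] = -3 + 3 = 0, A[1][2] + B[2][1] = 7 + 9 = 16) = -5 (attained at k = 0)
  C[1][2] = min over k of (A[1][0] + B[0][2] = -2 + 0 = -2, A[1][1] + B[1][2] = -3 + -2 = -5, A[1][2] + B[2][2] = 7 + 4 = 11) = -5 (attained at k = 1)
  C[2][0] = min over k of (A[2][0] + B[0][0] = 8 + -5 = 3, A[2][1] + B[1][0] = -5 + 1 = -4, A[2][2] + B[2][0] = 8 + 10 = 18) = -4 (attained at k = 1)
  C[2][1] = min over k of (A[2][0] + B[0][1] = 8 + -3 = 5, A[2][1] + B[1][1] = -5 + 3 = -2, A[2][2] + B[2][1] = 8 + 9 = 17) = -2 (attained at k = 1)
  C[2][2] = min over k of (A[2][0] + B[0][2] = 8 + 0 = 8, A[2][1] + B[1][2] = -5 + -2 = -7, A[2][2] + B[2][2] = 8 + 4 = 12) = -7 (attained at k = 1)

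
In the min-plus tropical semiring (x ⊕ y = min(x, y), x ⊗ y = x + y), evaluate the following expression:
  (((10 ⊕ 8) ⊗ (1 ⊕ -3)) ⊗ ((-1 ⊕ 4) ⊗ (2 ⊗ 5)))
(((10 ⊕ 8) ⊗ (1 ⊕ -3)) ⊗ ((-1 ⊕ 4) ⊗ (2 ⊗ 5))) = 11

Expand innermost to outermost. Recall ⊕ takes the minimum of its arguments and ⊗ takes their sum. Working out the expression (((10 ⊕ 8) ⊗ (1 ⊕ -3)) ⊗ ((-1 ⊕ 4) ⊗ (2 ⊗ 5))) gives 11.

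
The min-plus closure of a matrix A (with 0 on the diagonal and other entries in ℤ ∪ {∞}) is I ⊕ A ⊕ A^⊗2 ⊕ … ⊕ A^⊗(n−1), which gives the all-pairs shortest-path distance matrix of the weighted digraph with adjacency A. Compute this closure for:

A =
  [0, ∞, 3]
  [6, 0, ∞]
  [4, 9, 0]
Closure =
  [0, 12, 3]
  [6, 0, 9]
  [4, 9, 0]

This is the Floyd-Warshall all-pairs shortest-path computation. For each intermediate vertex k = 0, 1, …, 2, update dist[i][j] ← min(dist[i][j], dist[i][k] + dist[k][j]). The final matrix gives, for each (i, j), the minimum total weight of any directed path from i to j (possibly empty when i = j).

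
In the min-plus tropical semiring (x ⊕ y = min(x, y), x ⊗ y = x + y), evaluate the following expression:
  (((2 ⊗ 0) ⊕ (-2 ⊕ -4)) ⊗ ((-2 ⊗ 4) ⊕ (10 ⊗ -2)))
(((2 ⊗ 0) ⊕ (-2 ⊕ -4)) ⊗ ((-2 ⊗ 4) ⊕ (10 ⊗ -2))) = -2

Expand innermost to outermost. Recall ⊕ takes the minimum of its arguments and ⊗ takes their sum. Working out the expression (((2 ⊗ 0) ⊕ (-2 ⊕ -4)) ⊗ ((-2 ⊗ 4) ⊕ (10 ⊗ -2))) gives -2.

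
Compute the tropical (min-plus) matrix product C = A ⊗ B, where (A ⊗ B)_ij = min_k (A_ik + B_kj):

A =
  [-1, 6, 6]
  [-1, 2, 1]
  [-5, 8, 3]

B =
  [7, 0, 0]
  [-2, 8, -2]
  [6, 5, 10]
A ⊗ B =
  [4, -1, -1]
  [0, -1, -1]
  [2, -5, -5]

Apply the min-plus product entry-by-entry:
  C[0][0] = min over k of (A[0][0] + B[0][0] = -1 + 7 = 6, A[0][1] + B[1][0] = 6 + -2 = 4, A[0][2] + B[2][0] = 6 + 6 = 12) = 4 (attained at k = 1)
  C[0][1] = min over k of (A[0][0] + B[0][1] = -1 + 0 = -1, A[0][1] + B[1][1] = 6 + 8 = 14, A[0][2] + B[2][1] = 6 + 5 = 11) = -1 (attained at k = 0)
  C[0][2] = min over k of (A[0][0] + B[0][2] = -1 + 0 = -1, A[0][1] + B[1][2] = 6 + -2 = 4, A[0][2] + B[2][2] = 6 + 10 = 16) = -1 (attained at k = 0)
  C[1][0] = min over k of (A[1][0] + B[0][0] = -1 + 7 = 6, A[1][1] + B[1][0] = 2 + -2 = 0, A[1][2] + B[2][0] = 1 + 6 = 7) = 0 (attained at k = 1)
  C[1][1] = min over k of (A[1][0] + B[0][1] = -1 + 0 = -1, A[1][1] + B[1][1] = 2 + 8 = 10, A[1][2] + B[2][1] = 1 + 5 = 6) = -1 (attained at k = 0)
  C[1][2] = min over k of (A[1][0] + B[0][2] = -1 + 0 = -1, A[1][1] + B[1][2] = 2 + -2 = 0, A[1][2] + B[2][2] = 1 + 10 = 11) = -1 (attained at k = 0)
  C[2][0] = min over k of (A[2][0] + B[0][0] = -5 + 7 = 2, A[2][1] + B[1][0] = 8 + -2 = 6, A[2][2] + B[2][0] = 3 + 6 = 9) = 2 (attained at k = 0)
  C[2][1] = min over k of (A[2][0] + B[0][1] = -5 + 0 = -5, A[2][1] + B[1][1] = 8 + 8 = 16, A[2][2] + B[2][1] = 3 + 5 = 8) = -5 (attained at k = 0)
  C[2][2] = min over k of (A[2][0] + B[0][2] = -5 + 0 = -5, A[2][1] + B[1][2] = 8 + -2 = 6, A[2][2] + B[2][2] = 3 + 10 = 13) = -5 (attained at k = 0)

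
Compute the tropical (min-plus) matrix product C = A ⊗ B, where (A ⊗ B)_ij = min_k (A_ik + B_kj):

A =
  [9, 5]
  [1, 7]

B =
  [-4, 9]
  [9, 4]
A ⊗ B =
  [5, 9]
  [-3, 10]

Apply the min-plus product entry-by-entry:
  C[0][0] = min over k of (A[0][0] + B[0][0] = 9 + -4 = 5, A[0][1] + B[1][0] = 5 + 9 = 14) = 5 (attained at k = 0)
  C[0][1] = min over k of (A[0][0] + B[0][1] = 9 + 9 = 18, A[0][1] + B[1][1] = 5 + 4 = 9) = 9 (attained at k = 1)
  C[1][0] = min over k of (A[1][0] + B[0][0] = 1 + -4 = -3, A[1][1] + B[1][0] = 7 + 9 = 16) = -3 (attained at k = 0)
  C[1][1] = min over k of (A[1][0] + B[0][1] = 1 + 9 = 10, A[1][1] + B[1][1] = 7 + 4 = 11) = 10 (attained at k = 0)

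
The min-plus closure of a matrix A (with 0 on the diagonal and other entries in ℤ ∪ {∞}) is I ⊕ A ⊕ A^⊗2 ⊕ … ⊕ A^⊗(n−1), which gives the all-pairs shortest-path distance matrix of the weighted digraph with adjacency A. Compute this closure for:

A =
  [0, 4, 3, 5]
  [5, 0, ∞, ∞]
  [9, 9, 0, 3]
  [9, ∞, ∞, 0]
Closure =
  [0, 4, 3, 5]
  [5, 0, 8, 10]
  [9, 9, 0, 3]
  [9, 13, 12, 0]

This is the Floyd-Warshall all-pairs shortest-path computation. For each intermediate vertex k = 0, 1, …, 3, update dist[i][j] ← min(dist[i][j], dist[i][k] + dist[k][j]). The final matrix gives, for each (i, j), the minimum total weight of any directed path from i to j (possibly empty when i = j).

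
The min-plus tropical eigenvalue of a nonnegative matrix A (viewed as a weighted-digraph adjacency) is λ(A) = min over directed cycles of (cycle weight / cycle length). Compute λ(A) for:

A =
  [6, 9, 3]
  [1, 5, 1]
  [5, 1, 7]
λ(A) = 1

Enumerate directed cycles and compute their means (weight / length). Sample:
  cycle 0 → 0: weight = 6, length = 1, mean = 6/1 ≈ 6.000
  cycle 1 → 1: weight = 5, length = 1, mean = 5/1 ≈ 5.000
  cycle 2 → 2: weight = 7, length = 1, mean = 7/1 ≈ 7.000
  cycle 0 → 1 → 0: weight = 10, length = 2, mean = 10/2 ≈ 5.000
  cycle 0 → 2 → 0: weight = 8, length = 2, mean = 8/2 ≈ 4.000
  cycle 1 → 0 → 1: weight = 10, length = 2, mean = 10/2 ≈ 5.000
Minimum mean = 1.000, attained e.g. along the cycle 1 → 2 → 1 with weight 2 and length 2. So λ(A) = 2/2 = 1.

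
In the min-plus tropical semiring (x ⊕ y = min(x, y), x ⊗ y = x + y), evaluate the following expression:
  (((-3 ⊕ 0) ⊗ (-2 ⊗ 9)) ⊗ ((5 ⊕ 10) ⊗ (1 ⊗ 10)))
(((-3 ⊕ 0) ⊗ (-2 ⊗ 9)) ⊗ ((5 ⊕ 10) ⊗ (1 ⊗ 10))) = 20

Expand innermost to outermost. Recall ⊕ takes the minimum of its arguments and ⊗ takes their sum. Working out the expression (((-3 ⊕ 0) ⊗ (-2 ⊗ 9)) ⊗ ((5 ⊕ 10) ⊗ (1 ⊗ 10))) gives 20.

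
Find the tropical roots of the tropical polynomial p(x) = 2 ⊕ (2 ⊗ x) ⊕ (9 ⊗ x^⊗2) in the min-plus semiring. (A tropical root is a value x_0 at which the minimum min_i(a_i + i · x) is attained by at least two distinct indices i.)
Roots: {-7, 0}

Each tropical root is a break point of the lower envelope of the lines y = a_i + i · x (there are 3 lines, with slopes 0, 1, ..., 2). Only the lines that attain the minimum somewhere contribute to roots; other lines are dominated. Here the surviving (envelope) indices are i = 2, i = 1, i = 0.
Intersections between consecutive envelope lines give the roots: for adjacent envelope indices i < j the intersection is x = (a_i − a_j) / (j − i). Reading off the sorted break points: {-7, 0}.
Verification: at each break x_0, at least two indices attain the minimum of min_i(a_i + i · x_0).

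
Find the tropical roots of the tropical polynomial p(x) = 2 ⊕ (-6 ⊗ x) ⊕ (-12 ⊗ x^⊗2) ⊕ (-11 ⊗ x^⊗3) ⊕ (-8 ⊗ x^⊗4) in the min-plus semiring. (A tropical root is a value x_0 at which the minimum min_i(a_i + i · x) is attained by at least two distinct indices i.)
Roots: {-3, -1, 6, 8}

Each tropical root is a break point of the lower envelope of the lines y = a_i + i · x (there are 5 lines, with slopes 0, 1, ..., 4). Only the lines that attain the minimum somewhere contribute to roots; other lines are dominated. Here the surviving (envelope) indices are i = 4, i = 3, i = 2, i = 1, i = 0.
Intersections between consecutive envelope lines give the roots: for adjacent envelope indices i < j the intersection is x = (a_i − a_j) / (j − i). Reading off the sorted break points: {-3, -1, 6, 8}.
Verification: at each break x_0, at least two indices attain the minimum of min_i(a_i + i · x_0).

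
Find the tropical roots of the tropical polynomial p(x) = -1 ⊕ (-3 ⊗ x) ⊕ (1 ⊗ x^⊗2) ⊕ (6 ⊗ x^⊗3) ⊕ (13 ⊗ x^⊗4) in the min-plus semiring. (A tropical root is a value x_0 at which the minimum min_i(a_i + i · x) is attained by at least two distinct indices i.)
Roots: {-7, -5, -4, 2}

Each tropical root is a break point of the lower envelope of the lines y = a_i + i · x (there are 5 lines, with slopes 0, 1, ..., 4). Only the lines that attain the minimum somewhere contribute to roots; other lines are dominated. Here the surviving (envelope) indices are i = 4, i = 3, i = 2, i = 1, i = 0.
Intersections between consecutive envelope lines give the roots: for adjacent envelope indices i < j the intersection is x = (a_i − a_j) / (j − i). Reading off the sorted break points: {-7, -5, -4, 2}.
Verification: at each break x_0, at least two indices attain the minimum of min_i(a_i + i · x_0).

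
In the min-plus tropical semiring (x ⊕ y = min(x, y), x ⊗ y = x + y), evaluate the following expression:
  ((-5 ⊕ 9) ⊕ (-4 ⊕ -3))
((-5 ⊕ 9) ⊕ (-4 ⊕ -3)) = -5

Expand innermost to outermost. Recall ⊕ takes the minimum of its arguments and ⊗ takes their sum. Working out the expression ((-5 ⊕ 9) ⊕ (-4 ⊕ -3)) gives -5.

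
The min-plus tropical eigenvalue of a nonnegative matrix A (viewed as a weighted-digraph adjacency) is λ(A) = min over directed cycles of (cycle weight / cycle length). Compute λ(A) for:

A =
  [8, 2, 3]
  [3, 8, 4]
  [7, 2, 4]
λ(A) = 5/2

Enumerate directed cycles and compute their means (weight / length). Sample:
  cycle 0 → 0: weight = 8, length = 1, mean = 8/1 ≈ 8.000
  cycle 1 → 1: weight = 8, length = 1, mean = 8/1 ≈ 8.000
  cycle 2 → 2: weight = 4, length = 1, mean = 4/1 ≈ 4.000
  cycle 0 → 1 → 0: weight = 5, length = 2, mean = 5/2 ≈ 2.500
  cycle 0 → 2 → 0: weight = 10, length = 2, mean = 10/2 ≈ 5.000
  cycle 1 → 0 → 1: weight = 5, length = 2, mean = 5/2 ≈ 2.500
Minimum mean = 2.500, attained e.g. along the cycle 0 → 1 → 0 with weight 5 and length 2. So λ(A) = 5/2 = 5/2.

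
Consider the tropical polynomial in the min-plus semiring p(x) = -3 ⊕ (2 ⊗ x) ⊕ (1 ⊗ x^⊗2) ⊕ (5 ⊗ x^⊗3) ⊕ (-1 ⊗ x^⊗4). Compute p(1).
p(1) = -3

A tropical monomial a ⊗ x^⊗i evaluates to a + i · x. Evaluating each term at x = 1:
  Term 0 contributes -3 + 0 · 1 = -3
  Term 1 contributes 2 + 1 · 1 = 3
  Term 2 contributes 1 + 2 · 1 = 3
  Term 3 contributes 5 + 3 · 1 = 8
  Term 4 contributes -1 + 4 · 1 = 3
p(1) = ⊕ of these = min[-3, 3, 3, 8, 3] = -3.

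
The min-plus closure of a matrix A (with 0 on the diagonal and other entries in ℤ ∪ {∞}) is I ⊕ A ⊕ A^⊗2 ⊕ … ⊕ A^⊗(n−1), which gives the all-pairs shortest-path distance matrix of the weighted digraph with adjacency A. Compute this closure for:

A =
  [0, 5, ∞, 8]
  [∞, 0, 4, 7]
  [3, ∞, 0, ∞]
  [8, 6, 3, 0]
Closure =
  [0, 5, 9, 8]
  [7, 0, 4, 7]
  [3, 8, 0, 11]
  [6, 6, 3, 0]

This is the Floyd-Warshall all-pairs shortest-path computation. For each intermediate vertex k = 0, 1, …, 3, update dist[i][j] ← min(dist[i][j], dist[i][k] + dist[k][j]). The final matrix gives, for each (i, j), the minimum total weight of any directed path from i to j (possibly empty when i = j).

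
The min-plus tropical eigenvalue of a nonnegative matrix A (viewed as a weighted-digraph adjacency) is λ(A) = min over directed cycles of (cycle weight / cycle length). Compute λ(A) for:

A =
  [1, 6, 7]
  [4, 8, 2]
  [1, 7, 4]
λ(A) = 1

Enumerate directed cycles and compute their means (weight / length). Sample:
  cycle 0 → 0: weight = 1, length = 1, mean = 1/1 ≈ 1.000
  cycle 1 → 1: weight = 8, length = 1, mean = 8/1 ≈ 8.000
  cycle 2 → 2: weight = 4, length = 1, mean = 4/1 ≈ 4.000
  cycle 0 → 1 → 0: weight = 10, length = 2, mean = 10/2 ≈ 5.000
  cycle 0 → 2 → 0: weight = 8, length = 2, mean = 8/2 ≈ 4.000
  cycle 1 → 0 → 1: weight = 10, length = 2, mean = 10/2 ≈ 5.000
Minimum mean = 1.000, attained e.g. along the cycle 0 → 0 with weight 1 and length 1. So λ(A) = 1/1 = 1.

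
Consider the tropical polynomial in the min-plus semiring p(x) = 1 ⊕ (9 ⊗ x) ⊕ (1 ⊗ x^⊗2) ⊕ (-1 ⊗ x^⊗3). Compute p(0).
p(0) = -1

A tropical monomial a ⊗ x^⊗i evaluates to a + i · x. Evaluating each term at x = 0:
  Term 0 contributes 1 + 0 · 0 = 1
  Term 1 contributes 9 + 1 · 0 = 9
  Term 2 contributes 1 + 2 · 0 = 1
  Term 3 contributes -1 + 3 · 0 = -1
p(0) = ⊕ of these = min[1, 9, 1, -1] = -1.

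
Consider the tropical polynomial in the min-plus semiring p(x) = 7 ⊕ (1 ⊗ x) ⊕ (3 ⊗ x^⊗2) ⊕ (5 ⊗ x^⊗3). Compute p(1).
p(1) = 2

A tropical monomial a ⊗ x^⊗i evaluates to a + i · x. Evaluating each term at x = 1:
  Term 0 contributes 7 + 0 · 1 = 7
  Term 1 contributes 1 + 1 · 1 = 2
  Term 2 contributes 3 + 2 · 1 = 5
  Term 3 contributes 5 + 3 · 1 = 8
p(1) = ⊕ of these = min[7, 2, 5, 8] = 2.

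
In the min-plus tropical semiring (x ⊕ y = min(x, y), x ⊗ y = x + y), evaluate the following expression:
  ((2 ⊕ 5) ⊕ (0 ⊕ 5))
((2 ⊕ 5) ⊕ (0 ⊕ 5)) = 0

Expand innermost to outermost. Recall ⊕ takes the minimum of its arguments and ⊗ takes their sum. Working out the expression ((2 ⊕ 5) ⊕ (0 ⊕ 5)) gives 0.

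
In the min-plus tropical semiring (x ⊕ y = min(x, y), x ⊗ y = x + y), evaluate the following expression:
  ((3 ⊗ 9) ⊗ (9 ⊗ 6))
((3 ⊗ 9) ⊗ (9 ⊗ 6)) = 27

Expand innermost to outermost. Recall ⊕ takes the minimum of its arguments and ⊗ takes their sum. Working out the expression ((3 ⊗ 9) ⊗ (9 ⊗ 6)) gives 27.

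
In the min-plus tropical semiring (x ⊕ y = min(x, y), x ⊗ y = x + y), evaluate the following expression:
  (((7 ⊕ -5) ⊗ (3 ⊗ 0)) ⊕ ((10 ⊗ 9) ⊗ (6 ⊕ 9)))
(((7 ⊕ -5) ⊗ (3 ⊗ 0)) ⊕ ((10 ⊗ 9) ⊗ (6 ⊕ 9))) = -2

Expand innermost to outermost. Recall ⊕ takes the minimum of its arguments and ⊗ takes their sum. Working out the expression (((7 ⊕ -5) ⊗ (3 ⊗ 0)) ⊕ ((10 ⊗ 9) ⊗ (6 ⊕ 9))) gives -2.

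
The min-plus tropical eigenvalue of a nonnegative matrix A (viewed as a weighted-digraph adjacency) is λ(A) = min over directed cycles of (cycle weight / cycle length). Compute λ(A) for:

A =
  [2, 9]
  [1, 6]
λ(A) = 2

Enumerate directed cycles and compute their means (weight / length). Sample:
  cycle 0 → 0: weight = 2, length = 1, mean = 2/1 ≈ 2.000
  cycle 1 → 1: weight = 6, length = 1, mean = 6/1 ≈ 6.000
  cycle 0 → 1 → 0: weight = 10, length = 2, mean = 10/2 ≈ 5.000
  cycle 1 → 0 → 1: weight = 10, length = 2, mean = 10/2 ≈ 5.000
Minimum mean = 2.000, attained e.g. along the cycle 0 → 0 with weight 2 and length 1. So λ(A) = 2/1 = 2.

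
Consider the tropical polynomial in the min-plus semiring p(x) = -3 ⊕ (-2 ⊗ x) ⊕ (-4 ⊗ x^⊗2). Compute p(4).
p(4) = -3

A tropical monomial a ⊗ x^⊗i evaluates to a + i · x. Evaluating each term at x = 4:
  Term 0 contributes -3 + 0 · 4 = -3
  Term 1 contributes -2 + 1 · 4 = 2
  Term 2 contributes -4 + 2 · 4 = 4
p(4) = ⊕ of these = min[-3, 2, 4] = -3.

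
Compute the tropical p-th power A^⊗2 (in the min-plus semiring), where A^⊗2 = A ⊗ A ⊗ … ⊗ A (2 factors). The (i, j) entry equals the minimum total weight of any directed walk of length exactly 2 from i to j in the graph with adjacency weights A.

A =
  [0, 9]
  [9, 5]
A^⊗2 =
  [0, 9]
  [9, 10]

Each entry (A^⊗2)_ij equals the minimum over all length-2 walks i = v_0 → v_1 → … → v_2 = j of Σ_t A[v_t][v_{t+1}]. For example, for (i, j) = (0, 1) we minimise over 2 possible intermediate vertex sequences; the minimum is 9, attained along the walk 0 → 0 → 1.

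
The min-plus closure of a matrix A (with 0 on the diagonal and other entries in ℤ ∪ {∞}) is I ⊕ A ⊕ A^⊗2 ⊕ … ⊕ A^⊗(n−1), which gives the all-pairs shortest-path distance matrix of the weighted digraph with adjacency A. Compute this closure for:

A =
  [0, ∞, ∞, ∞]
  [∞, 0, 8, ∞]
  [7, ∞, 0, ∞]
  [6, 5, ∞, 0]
Closure =
  [0, ∞, ∞, ∞]
  [15, 0, 8, ∞]
  [7, ∞, 0, ∞]
  [6, 5, 13, 0]

This is the Floyd-Warshall all-pairs shortest-path computation. For each intermediate vertex k = 0, 1, …, 3, update dist[i][j] ← min(dist[i][j], dist[i][k] + dist[k][j]). The final matrix gives, for each (i, j), the minimum total weight of any directed path from i to j (possibly empty when i = j).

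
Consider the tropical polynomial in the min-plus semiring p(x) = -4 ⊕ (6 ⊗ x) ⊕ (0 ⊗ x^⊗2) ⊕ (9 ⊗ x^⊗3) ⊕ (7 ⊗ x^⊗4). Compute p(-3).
p(-3) = -6

A tropical monomial a ⊗ x^⊗i evaluates to a + i · x. Evaluating each term at x = -3:
  Term 0 contributes -4 + 0 · -3 = -4
  Term 1 contributes 6 + 1 · -3 = 3
  Term 2 contributes 0 + 2 · -3 = -6
  Term 3 contributes 9 + 3 · -3 = 0
  Term 4 contributes 7 + 4 · -3 = -5
p(-3) = ⊕ of these = min[-4, 3, -6, 0, -5] = -6.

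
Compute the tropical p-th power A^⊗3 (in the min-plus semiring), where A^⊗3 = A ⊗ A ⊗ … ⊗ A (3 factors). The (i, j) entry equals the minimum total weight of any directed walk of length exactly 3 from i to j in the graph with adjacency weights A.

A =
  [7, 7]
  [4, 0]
A^⊗3 =
  [11, 7]
  [4, 0]

Each entry (A^⊗3)_ij equals the minimum over all length-3 walks i = v_0 → v_1 → … → v_3 = j of Σ_t A[v_t][v_{t+1}]. For example, for (i, j) = (0, 1) we minimise over 4 possible intermediate vertex sequences; the minimum is 7, attained along the walk 0 → 1 → 1 → 1.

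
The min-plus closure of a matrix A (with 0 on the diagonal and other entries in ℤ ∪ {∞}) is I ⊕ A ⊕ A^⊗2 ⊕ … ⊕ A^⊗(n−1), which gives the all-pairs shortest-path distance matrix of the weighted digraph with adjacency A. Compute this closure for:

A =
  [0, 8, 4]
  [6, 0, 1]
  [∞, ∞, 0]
Closure =
  [0, 8, 4]
  [6, 0, 1]
  [∞, ∞, 0]

This is the Floyd-Warshall all-pairs shortest-path computation. For each intermediate vertex k = 0, 1, …, 2, update dist[i][j] ← min(dist[i][j], dist[i][k] + dist[k][j]). The final matrix gives, for each (i, j), the minimum total weight of any directed path from i to j (possibly empty when i = j).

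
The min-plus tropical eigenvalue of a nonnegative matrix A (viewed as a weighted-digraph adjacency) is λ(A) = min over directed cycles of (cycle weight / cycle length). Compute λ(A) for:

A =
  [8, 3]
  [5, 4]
λ(A) = 4

Enumerate directed cycles and compute their means (weight / length). Sample:
  cycle 0 → 0: weight = 8, length = 1, mean = 8/1 ≈ 8.000
  cycle 1 → 1: weight = 4, length = 1, mean = 4/1 ≈ 4.000
  cycle 0 → 1 → 0: weight = 8, length = 2, mean = 8/2 ≈ 4.000
  cycle 1 → 0 → 1: weight = 8, length = 2, mean = 8/2 ≈ 4.000
Minimum mean = 4.000, attained e.g. along the cycle 1 → 1 with weight 4 and length 1. So λ(A) = 4/1 = 4.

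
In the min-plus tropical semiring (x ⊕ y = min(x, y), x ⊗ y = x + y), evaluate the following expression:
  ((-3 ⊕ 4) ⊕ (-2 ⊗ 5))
((-3 ⊕ 4) ⊕ (-2 ⊗ 5)) = -3

Expand innermost to outermost. Recall ⊕ takes the minimum of its arguments and ⊗ takes their sum. Working out the expression ((-3 ⊕ 4) ⊕ (-2 ⊗ 5)) gives -3.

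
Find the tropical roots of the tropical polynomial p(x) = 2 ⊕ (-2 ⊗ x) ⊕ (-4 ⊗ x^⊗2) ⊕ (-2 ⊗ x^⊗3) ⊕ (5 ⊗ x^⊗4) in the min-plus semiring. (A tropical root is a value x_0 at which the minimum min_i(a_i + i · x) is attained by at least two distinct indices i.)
Roots: {-7, -2, 2, 4}

Each tropical root is a break point of the lower envelope of the lines y = a_i + i · x (there are 5 lines, with slopes 0, 1, ..., 4). Only the lines that attain the minimum somewhere contribute to roots; other lines are dominated. Here the surviving (envelope) indices are i = 4, i = 3, i = 2, i = 1, i = 0.
Intersections between consecutive envelope lines give the roots: for adjacent envelope indices i < j the intersection is x = (a_i − a_j) / (j − i). Reading off the sorted break points: {-7, -2, 2, 4}.
Verification: at each break x_0, at least two indices attain the minimum of min_i(a_i + i · x_0).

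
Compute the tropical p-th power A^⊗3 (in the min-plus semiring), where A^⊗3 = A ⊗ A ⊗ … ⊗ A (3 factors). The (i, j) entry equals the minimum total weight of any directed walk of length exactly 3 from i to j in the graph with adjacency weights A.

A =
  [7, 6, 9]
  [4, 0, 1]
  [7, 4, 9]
A^⊗3 =
  [10, 6, 7]
  [4, 0, 1]
  [8, 4, 5]

Each entry (A^⊗3)_ij equals the minimum over all length-3 walks i = v_0 → v_1 → … → v_3 = j of Σ_t A[v_t][v_{t+1}]. For example, for (i, j) = (0, 2) we minimise over 9 possible intermediate vertex sequences; the minimum is 7, attained along the walk 0 → 1 → 1 → 2.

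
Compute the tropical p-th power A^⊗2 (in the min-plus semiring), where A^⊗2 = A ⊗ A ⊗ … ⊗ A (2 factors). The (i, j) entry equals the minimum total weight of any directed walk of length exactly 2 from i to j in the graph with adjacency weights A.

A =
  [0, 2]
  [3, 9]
A^⊗2 =
  [0, 2]
  [3, 5]

Each entry (A^⊗2)_ij equals the minimum over all length-2 walks i = v_0 → v_1 → … → v_2 = j of Σ_t A[v_t][v_{t+1}]. For example, for (i, j) = (0, 1) we minimise over 2 possible intermediate vertex sequences; the minimum is 2, attained along the walk 0 → 0 → 1.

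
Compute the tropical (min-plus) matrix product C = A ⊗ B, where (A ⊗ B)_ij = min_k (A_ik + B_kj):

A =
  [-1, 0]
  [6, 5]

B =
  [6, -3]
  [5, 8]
A ⊗ B =
  [5, -4]
  [10, 3]

Apply the min-plus product entry-by-entry:
  C[0][0] = min over k of (A[0][0] + B[0][0] = -1 + 6 = 5, A[0][1] + B[1][0] = 0 + 5 = 5) = 5 (attained at k = 0)
  C[0][1] = min over k of (A[0][0] + B[0][1] = -1 + -3 = -4, A[0][1] + B[1][1] = 0 + 8 = 8) = -4 (attained at k = 0)
  C[1][0] = min over k of (A[1][0] + B[0][0] = 6 + 6 = 12, A[1][1] + B[1][0] = 5 + 5 = 10) = 10 (attained at k = 1)
  C[1][1] = min over k of (A[1][0] + B[0][1] = 6 + -3 = 3, A[1][1] + B[1][1] = 5 + 8 = 13) = 3 (attained at k = 0)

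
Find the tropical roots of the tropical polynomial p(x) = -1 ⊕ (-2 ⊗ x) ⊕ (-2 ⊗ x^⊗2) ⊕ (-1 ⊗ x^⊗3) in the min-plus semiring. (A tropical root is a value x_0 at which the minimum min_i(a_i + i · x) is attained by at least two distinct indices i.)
Roots: {-1, 0, 1}

Each tropical root is a break point of the lower envelope of the lines y = a_i + i · x (there are 4 lines, with slopes 0, 1, ..., 3). Only the lines that attain the minimum somewhere contribute to roots; other lines are dominated. Here the surviving (envelope) indices are i = 3, i = 2, i = 1, i = 0.
Intersections between consecutive envelope lines give the roots: for adjacent envelope indices i < j the intersection is x = (a_i − a_j) / (j − i). Reading off the sorted break points: {-1, 0, 1}.
Verification: at each break x_0, at least two indices attain the minimum of min_i(a_i + i · x_0).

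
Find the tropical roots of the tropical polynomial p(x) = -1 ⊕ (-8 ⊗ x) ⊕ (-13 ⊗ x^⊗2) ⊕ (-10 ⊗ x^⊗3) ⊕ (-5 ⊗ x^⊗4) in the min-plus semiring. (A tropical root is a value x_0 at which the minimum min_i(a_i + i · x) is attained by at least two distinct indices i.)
Roots: {-5, -3, 5, 7}

Each tropical root is a break point of the lower envelope of the lines y = a_i + i · x (there are 5 lines, with slopes 0, 1, ..., 4). Only the lines that attain the minimum somewhere contribute to roots; other lines are dominated. Here the surviving (envelope) indices are i = 4, i = 3, i = 2, i = 1, i = 0.
Intersections between consecutive envelope lines give the roots: for adjacent envelope indices i < j the intersection is x = (a_i − a_j) / (j − i). Reading off the sorted break points: {-5, -3, 5, 7}.
Verification: at each break x_0, at least two indices attain the minimum of min_i(a_i + i · x_0).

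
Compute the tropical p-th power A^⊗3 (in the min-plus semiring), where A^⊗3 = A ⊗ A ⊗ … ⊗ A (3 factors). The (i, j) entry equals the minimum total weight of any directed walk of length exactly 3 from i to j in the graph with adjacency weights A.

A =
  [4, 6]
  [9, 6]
A^⊗3 =
  [12, 14]
  [17, 18]

Each entry (A^⊗3)_ij equals the minimum over all length-3 walks i = v_0 → v_1 → … → v_3 = j of Σ_t A[v_t][v_{t+1}]. For example, for (i, j) = (0, 1) we minimise over 4 possible intermediate vertex sequences; the minimum is 14, attained along the walk 0 → 0 → 0 → 1.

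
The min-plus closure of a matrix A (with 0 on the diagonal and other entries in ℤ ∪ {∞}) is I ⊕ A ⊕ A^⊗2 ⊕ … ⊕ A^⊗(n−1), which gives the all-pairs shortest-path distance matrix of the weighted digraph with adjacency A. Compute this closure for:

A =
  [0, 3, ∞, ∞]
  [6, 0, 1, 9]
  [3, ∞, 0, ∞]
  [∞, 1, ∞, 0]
Closure =
  [0, 3, 4, 12]
  [4, 0, 1, 9]
  [3, 6, 0, 15]
  [5, 1, 2, 0]

This is the Floyd-Warshall all-pairs shortest-path computation. For each intermediate vertex k = 0, 1, …, 3, update dist[i][j] ← min(dist[i][j], dist[i][k] + dist[k][j]). The final matrix gives, for each (i, j), the minimum total weight of any directed path from i to j (possibly empty when i = j).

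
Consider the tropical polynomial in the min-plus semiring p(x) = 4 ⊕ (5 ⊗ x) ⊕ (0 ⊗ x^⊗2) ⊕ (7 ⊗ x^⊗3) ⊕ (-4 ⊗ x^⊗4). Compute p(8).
p(8) = 4

A tropical monomial a ⊗ x^⊗i evaluates to a + i · x. Evaluating each term at x = 8:
  Term 0 contributes 4 + 0 · 8 = 4
  Term 1 contributes 5 + 1 · 8 = 13
  Term 2 contributes 0 + 2 · 8 = 16
  Term 3 contributes 7 + 3 · 8 = 31
  Term 4 contributes -4 + 4 · 8 = 28
p(8) = ⊕ of these = min[4, 13, 16, 31, 28] = 4.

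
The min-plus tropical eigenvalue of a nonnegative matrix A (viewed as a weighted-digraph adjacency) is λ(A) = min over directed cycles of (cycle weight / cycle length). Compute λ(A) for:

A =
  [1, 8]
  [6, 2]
λ(A) = 1

Enumerate directed cycles and compute their means (weight / length). Sample:
  cycle 0 → 0: weight = 1, length = 1, mean = 1/1 ≈ 1.000
  cycle 1 → 1: weight = 2, length = 1, mean = 2/1 ≈ 2.000
  cycle 0 → 1 → 0: weight = 14, length = 2, mean = 14/2 ≈ 7.000
  cycle 1 → 0 → 1: weight = 14, length = 2, mean = 14/2 ≈ 7.000
Minimum mean = 1.000, attained e.g. along the cycle 0 → 0 with weight 1 and length 1. So λ(A) = 1/1 = 1.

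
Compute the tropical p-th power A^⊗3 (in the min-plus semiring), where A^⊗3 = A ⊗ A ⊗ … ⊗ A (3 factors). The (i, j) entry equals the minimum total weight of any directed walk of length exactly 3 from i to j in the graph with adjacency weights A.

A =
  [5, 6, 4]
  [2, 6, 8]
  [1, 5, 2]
A^⊗3 =
  [7, 11, 8]
  [7, 11, 8]
  [5, 9, 6]

Each entry (A^⊗3)_ij equals the minimum over all length-3 walks i = v_0 → v_1 → … → v_3 = j of Σ_t A[v_t][v_{t+1}]. For example, for (i, j) = (0, 2) we minimise over 9 possible intermediate vertex sequences; the minimum is 8, attained along the walk 0 → 2 → 2 → 2.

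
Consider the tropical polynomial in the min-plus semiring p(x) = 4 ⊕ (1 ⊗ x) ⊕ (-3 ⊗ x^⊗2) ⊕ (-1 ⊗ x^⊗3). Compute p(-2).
p(-2) = -7

A tropical monomial a ⊗ x^⊗i evaluates to a + i · x. Evaluating each term at x = -2:
  Term 0 contributes 4 + 0 · -2 = 4
  Term 1 contributes 1 + 1 · -2 = -1
  Term 2 contributes -3 + 2 · -2 = -7
  Term 3 contributes -1 + 3 · -2 = -7
p(-2) = ⊕ of these = min[4, -1, -7, -7] = -7.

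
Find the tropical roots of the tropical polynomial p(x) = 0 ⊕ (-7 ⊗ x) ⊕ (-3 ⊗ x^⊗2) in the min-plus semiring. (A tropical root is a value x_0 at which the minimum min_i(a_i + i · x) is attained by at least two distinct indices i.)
Roots: {-4, 7}

Each tropical root is a break point of the lower envelope of the lines y = a_i + i · x (there are 3 lines, with slopes 0, 1, ..., 2). Only the lines that attain the minimum somewhere contribute to roots; other lines are dominated. Here the surviving (envelope) indices are i = 2, i = 1, i = 0.
Intersections between consecutive envelope lines give the roots: for adjacent envelope indices i < j the intersection is x = (a_i − a_j) / (j − i). Reading off the sorted break points: {-4, 7}.
Verification: at each break x_0, at least two indices attain the minimum of min_i(a_i + i · x_0).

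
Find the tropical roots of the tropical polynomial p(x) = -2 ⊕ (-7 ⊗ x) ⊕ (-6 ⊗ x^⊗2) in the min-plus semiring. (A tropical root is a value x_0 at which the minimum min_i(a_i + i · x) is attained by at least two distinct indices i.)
Roots: {-1, 5}

Each tropical root is a break point of the lower envelope of the lines y = a_i + i · x (there are 3 lines, with slopes 0, 1, ..., 2). Only the lines that attain the minimum somewhere contribute to roots; other lines are dominated. Here the surviving (envelope) indices are i = 2, i = 1, i = 0.
Intersections between consecutive envelope lines give the roots: for adjacent envelope indices i < j the intersection is x = (a_i − a_j) / (j − i). Reading off the sorted break points: {-1, 5}.
Verification: at each break x_0, at least two indices attain the minimum of min_i(a_i + i · x_0).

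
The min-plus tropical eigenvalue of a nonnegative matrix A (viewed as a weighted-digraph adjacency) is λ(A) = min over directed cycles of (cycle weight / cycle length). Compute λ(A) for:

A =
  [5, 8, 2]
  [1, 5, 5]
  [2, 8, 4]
λ(A) = 2

Enumerate directed cycles and compute their means (weight / length). Sample:
  cycle 0 → 0: weight = 5, length = 1, mean = 5/1 ≈ 5.000
  cycle 1 → 1: weight = 5, length = 1, mean = 5/1 ≈ 5.000
  cycle 2 → 2: weight = 4, length = 1, mean = 4/1 ≈ 4.000
  cycle 0 → 1 → 0: weight = 9, length = 2, mean = 9/2 ≈ 4.500
  cycle 0 → 2 → 0: weight = 4, length = 2, mean = 4/2 ≈ 2.000
  cycle 1 → 0 → 1: weight = 9, length = 2, mean = 9/2 ≈ 4.500
Minimum mean = 2.000, attained e.g. along the cycle 0 → 2 → 0 with weight 4 and length 2. So λ(A) = 4/2 = 2.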